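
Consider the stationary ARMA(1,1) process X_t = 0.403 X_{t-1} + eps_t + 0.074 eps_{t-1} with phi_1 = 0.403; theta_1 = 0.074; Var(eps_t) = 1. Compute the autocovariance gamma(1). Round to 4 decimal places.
\gamma(1) = 0.5865

Multiply the model equation by X_{t-k} and take expectations. With theta_0 = psi_0 = 1 and psi_j the MA(infinity) weights, this gives
  gamma(k) - sum_i phi_i gamma(k-i) = c_k,
  c_k = sigma^2 * sum_{j=k..q} theta_j psi_{j-k}   (c_k = 0 for k > q),
using gamma(-m) = gamma(m).
psi-weights needed (psi_j = theta_j + sum_i phi_i psi_{j-i}):
  psi_1 = theta_1 + phi_1 = 0.074 + (0.403) = 0.477
Right-hand sides:
  c_0 = sigma^2 (1 + theta_1 psi_1) = 1 * (1 + (0.074)(0.477)) = 1 * 1.035298 = 1.035298
  c_1 = sigma^2 theta_1 = 1 * (0.074) = 0.074
  c_2 = 0
Equations for k = 0 and k = 1 (AR order 1):
  gamma(0) = phi_1 gamma(1) + c_0
  gamma(1) = phi_1 gamma(0) + c_1
Substituting the second into the first: gamma(0) (1 - phi_1^2) = c_0 + phi_1 c_1, so
  gamma(0) = (c_0 + phi_1 c_1) / (1 - phi_1^2) = (1.035298 + (0.403)(0.074)) / (1 - (0.403)^2) = 1.06512 / 0.837591 = 1.271647.
  gamma(1) = phi_1 gamma(0) + c_1 = (0.403)(1.271647) + (0.074) = 0.586474.
Therefore gamma(1) = 0.5865 (to 4 decimal places).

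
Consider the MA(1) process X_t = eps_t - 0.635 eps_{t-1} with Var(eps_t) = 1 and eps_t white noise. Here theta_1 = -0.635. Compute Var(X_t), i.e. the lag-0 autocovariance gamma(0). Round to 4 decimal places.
\gamma(0) = 1.4032

For an MA(q) process X_t = eps_t + sum_i theta_i eps_{t-i} with
Var(eps_t) = sigma^2, the variance is
  gamma(0) = sigma^2 * (1 + sum_i theta_i^2).
  sum_i theta_i^2 = (-0.635)^2 = 0.403225.
  gamma(0) = 1 * (1 + 0.403225) = 1 * 1.403225 = 1.403225, which rounds to 1.4032.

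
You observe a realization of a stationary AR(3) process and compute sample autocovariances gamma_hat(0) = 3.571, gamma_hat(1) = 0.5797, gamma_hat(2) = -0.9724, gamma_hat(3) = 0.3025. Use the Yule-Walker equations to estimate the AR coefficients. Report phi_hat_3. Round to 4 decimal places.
\hat\phi_{3} = 0.2180

The Yule-Walker equations for an AR(p) process read, in matrix form,
  Gamma_p phi = r_p,   with   (Gamma_p)_{ij} = gamma(|i - j|),
                       (r_p)_i = gamma(i),   i,j = 1..p.
Substitute the sample gammas (Toeplitz matrix and right-hand side of size 3):
  Gamma_p = [[3.571, 0.5797, -0.9724], [0.5797, 3.571, 0.5797], [-0.9724, 0.5797, 3.571]]
  r_p     = [0.5797, -0.9724, 0.3025]
Written out (R1..R3):
  (R1) 3.571 phi_1 + 0.5797 phi_2 - 0.9724 phi_3 = 0.5797
  (R2) 0.5797 phi_1 + 3.571 phi_2 + 0.5797 phi_3 = -0.9724
  (R3) -0.9724 phi_1 + 0.5797 phi_2 + 3.571 phi_3 = 0.3025
Gaussian elimination:
  R2 <- R2 - (0.5797/3.571) R1 = R2 - (0.162335) R1:  3.476894 phi_2 + 0.737555 phi_3 = -1.066506
  R3 <- R3 - (-0.9724/3.571) R1 = R3 - (-0.272305) R1:  0.737555 phi_2 + 3.306211 phi_3 = 0.460355
  R3 <- R3 - (0.737555/3.476894) R2 = R3 - (0.21213) R2:  3.149753 phi_3 = 0.686593
Back-substitution:
  phi_hat_3 = 0.686593 / 3.149753 = 0.217983
  phi_hat_2 = (-1.066506 - (0.737555)(0.217983)) / 3.476894 = -0.352982
  phi_hat_1 = (0.5797 - (0.5797)(-0.352982) - (-0.9724)(0.217983)) / 3.571 = 0.278995
So phi_hat = [0.2790, -0.3530, 0.2180].
Therefore phi_hat_3 = 0.2180.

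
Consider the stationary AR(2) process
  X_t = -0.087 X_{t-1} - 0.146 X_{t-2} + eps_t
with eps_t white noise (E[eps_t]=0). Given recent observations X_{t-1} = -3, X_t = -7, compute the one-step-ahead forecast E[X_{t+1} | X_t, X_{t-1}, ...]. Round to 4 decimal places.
E[X_{t+1} \mid \mathcal F_t] = 1.0470

For an AR(p) model X_t = c + sum_i phi_i X_{t-i} + eps_t, the
one-step-ahead conditional mean is
  E[X_{t+1} | X_t, ...] = c + sum_i phi_i X_{t+1-i}.
Substitute known values:
  E[X_{t+1} | ...] = (-0.087) * (-7) + (-0.146) * (-3)
                   = 1.0470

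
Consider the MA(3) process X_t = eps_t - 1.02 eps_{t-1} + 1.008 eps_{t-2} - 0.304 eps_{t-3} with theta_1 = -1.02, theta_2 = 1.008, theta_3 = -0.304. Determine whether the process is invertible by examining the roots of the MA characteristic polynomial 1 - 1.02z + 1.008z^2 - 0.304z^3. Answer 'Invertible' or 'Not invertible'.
\text{Invertible}

The MA(q) characteristic polynomial is P(z) = 1 - 1.02z + 1.008z^2 - 0.304z^3.
Invertibility requires all roots to lie outside the unit circle, i.e. |z| > 1 for every root.
Degree 3: look for a simple real root z0 first, then factor out (1 - z/z0) and solve the remaining quadratic.
Testing z0 = 2.5: P(2.5) = 1 + (-1.02)(2.5) + (1.008)(2.5)^2 + (-0.304)(2.5)^3
  = 1 + (-2.55) + (6.3) + (-4.75) = 0.  So z_0 = 2.5 is a root, |z_0| = 2.5.
Divide out the factor (1 - 0.4 z) = (1 - z/z0) (since 1/z0 = 0.4):
  P(z) = (1 - 0.4 z)(1 + (-0.62) z + (0.76) z^2)
  [check: z-coef -0.62 - (0.4) = -1.02; z^2-coef 0.76 - (0.4)(-0.62) = 1.008; z^3-coef -(0.4)(0.76) = -0.304.]
Remaining roots from the quadratic factor 1 + (-0.62) z + (0.76) z^2:
  Set 1 + (-0.62) z + (0.76) z^2 = 0, i.e. a z^2 + b z + c = 0 with a = 0.76, b = -0.62, c = 1.
  Discriminant D = b^2 - 4ac = (-0.62)^2 - 4*(0.76)*1 = 0.3844 - (3.04) = -2.6556.
  D < 0, so the roots are the complex-conjugate pair z = (-b +/- i sqrt(-D)) / (2a) = 0.4079 +/- 1.0721i.
  For a conjugate pair |z|^2 = z * conj(z) = (product of roots) = c/a = 1/(0.76) = 1.315789, so |z| = sqrt(1.315789) = 1.1471 for both roots.
Moduli of all roots: 2.5000, 1.1471, 1.1471.
All moduli strictly greater than 1? Yes.
Verdict: Invertible.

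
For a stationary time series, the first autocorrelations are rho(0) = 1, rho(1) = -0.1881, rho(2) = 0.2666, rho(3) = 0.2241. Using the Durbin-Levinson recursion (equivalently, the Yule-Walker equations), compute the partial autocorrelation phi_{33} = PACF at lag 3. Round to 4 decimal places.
\phi_{33} = 0.3380

The PACF at lag k is phi_{kk}, the last component of the solution
to the Yule-Walker system G_k phi = r_k where
  (G_k)_{ij} = rho(|i - j|), (r_k)_i = rho(i), i,j = 1..k.
Equivalently, Durbin-Levinson gives phi_{kk} iteratively:
  phi_{11} = rho(1)
  phi_{kk} = [rho(k) - sum_{j=1..k-1} phi_{k-1,j} rho(k-j)]
            / [1 - sum_{j=1..k-1} phi_{k-1,j} rho(j)],
  phi_{k,j} = phi_{k-1,j} - phi_{kk} phi_{k-1,k-j},  j = 1..k-1.
Step k = 1:
  phi_11 = rho(1) = -0.1881.
Step k = 2:
  phi_22 = [rho(2) - phi_11 rho(1)] / [1 - phi_11 rho(1)] = [0.2666 - (-0.1881)(-0.1881)] / [1 - (-0.1881)(-0.1881)]
         = 0.23121839 / 0.96461839 = 0.239699.
  Update: phi_21 = phi_11 - phi_22 phi_11 = -0.1881 - (0.239699)(-0.1881) = -0.143013.
Step k = 3:
  phi_33 = [rho(3) - phi_21 rho(2) - phi_22 rho(1)] / [1 - phi_21 rho(1) - phi_22 rho(2)]
    numerator   = 0.2241 - (-0.143013)(0.2666) - (0.239699)(-0.1881) = 0.30731459
    denominator = 1 - (-0.143013)(-0.1881) - (0.239699)(0.2666) = 0.90919549
  phi_33 = 0.30731459 / 0.90919549 = 0.338.
Therefore phi_{33} = 0.3380.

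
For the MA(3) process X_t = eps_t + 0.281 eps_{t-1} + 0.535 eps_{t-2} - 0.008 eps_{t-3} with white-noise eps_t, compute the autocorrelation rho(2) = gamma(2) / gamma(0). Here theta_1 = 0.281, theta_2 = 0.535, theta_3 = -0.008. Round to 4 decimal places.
\rho(2) = 0.3902

For an MA(q) process with theta_0 = 1, the autocovariance is
  gamma(k) = sigma^2 * sum_{i=0..q-k} theta_i * theta_{i+k},
and rho(k) = gamma(k) / gamma(0). Sigma^2 cancels.
  numerator   = (1)*(0.535) + (0.281)*(-0.008) = 0.532752.
  denominator = (1)^2 + (0.281)^2 + (0.535)^2 + (-0.008)^2 = 1.36525.
  rho(2) = 0.532752 / 1.36525 = 0.3902.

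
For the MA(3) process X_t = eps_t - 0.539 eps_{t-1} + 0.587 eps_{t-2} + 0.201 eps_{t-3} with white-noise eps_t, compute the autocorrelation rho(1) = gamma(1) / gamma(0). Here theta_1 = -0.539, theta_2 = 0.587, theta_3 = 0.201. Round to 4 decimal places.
\rho(1) = -0.4401

For an MA(q) process with theta_0 = 1, the autocovariance is
  gamma(k) = sigma^2 * sum_{i=0..q-k} theta_i * theta_{i+k},
and rho(k) = gamma(k) / gamma(0). Sigma^2 cancels.
  numerator   = (1)*(-0.539) + (-0.539)*(0.587) + (0.587)*(0.201) = -0.737406.
  denominator = (1)^2 + (-0.539)^2 + (0.587)^2 + (0.201)^2 = 1.675491.
  rho(1) = -0.737406 / 1.675491 = -0.4401.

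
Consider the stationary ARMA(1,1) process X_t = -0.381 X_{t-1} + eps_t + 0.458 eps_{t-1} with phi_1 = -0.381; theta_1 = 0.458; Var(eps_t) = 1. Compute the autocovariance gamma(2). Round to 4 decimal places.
\gamma(2) = -0.0283

Multiply the model equation by X_{t-k} and take expectations. With theta_0 = psi_0 = 1 and psi_j the MA(infinity) weights, this gives
  gamma(k) - sum_i phi_i gamma(k-i) = c_k,
  c_k = sigma^2 * sum_{j=k..q} theta_j psi_{j-k}   (c_k = 0 for k > q),
using gamma(-m) = gamma(m).
psi-weights needed (psi_j = theta_j + sum_i phi_i psi_{j-i}):
  psi_1 = theta_1 + phi_1 = 0.458 + (-0.381) = 0.077
Right-hand sides:
  c_0 = sigma^2 (1 + theta_1 psi_1) = 1 * (1 + (0.458)(0.077)) = 1 * 1.035266 = 1.035266
  c_1 = sigma^2 theta_1 = 1 * (0.458) = 0.458
  c_2 = 0
Equations for k = 0 and k = 1 (AR order 1):
  gamma(0) = phi_1 gamma(1) + c_0
  gamma(1) = phi_1 gamma(0) + c_1
Substituting the second into the first: gamma(0) (1 - phi_1^2) = c_0 + phi_1 c_1, so
  gamma(0) = (c_0 + phi_1 c_1) / (1 - phi_1^2) = (1.035266 + (-0.381)(0.458)) / (1 - (-0.381)^2) = 0.860768 / 0.854839 = 1.006936.
  gamma(1) = phi_1 gamma(0) + c_1 = (-0.381)(1.006936) + (0.458) = 0.074357.
For k = 2 (> q): gamma(2) = phi_1 gamma(1) = (-0.381)(0.074357) = -0.02833.
Therefore gamma(2) = -0.0283 (to 4 decimal places).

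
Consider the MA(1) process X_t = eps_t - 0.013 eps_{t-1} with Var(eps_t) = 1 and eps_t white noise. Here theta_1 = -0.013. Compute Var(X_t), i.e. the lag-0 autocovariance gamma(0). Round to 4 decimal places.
\gamma(0) = 1.0002

For an MA(q) process X_t = eps_t + sum_i theta_i eps_{t-i} with
Var(eps_t) = sigma^2, the variance is
  gamma(0) = sigma^2 * (1 + sum_i theta_i^2).
  sum_i theta_i^2 = (-0.013)^2 = 0.000169.
  gamma(0) = 1 * (1 + 0.000169) = 1 * 1.000169 = 1.000169, which rounds to 1.0002.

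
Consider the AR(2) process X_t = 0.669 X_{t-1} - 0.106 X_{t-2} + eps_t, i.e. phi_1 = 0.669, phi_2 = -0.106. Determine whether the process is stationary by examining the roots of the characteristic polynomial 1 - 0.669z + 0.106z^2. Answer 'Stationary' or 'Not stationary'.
\text{Stationary}

The AR(p) characteristic polynomial is P(z) = 1 - 0.669z + 0.106z^2.
Stationarity requires all roots to lie outside the unit circle, i.e. |z| > 1 for every root.
Set 1 + (-0.669) z + (0.106) z^2 = 0, i.e. a z^2 + b z + c = 0 with a = 0.106, b = -0.669, c = 1.
Discriminant D = b^2 - 4ac = (-0.669)^2 - 4*(0.106)*1 = 0.447561 - (0.424) = 0.023561.
D >= 0, so the roots are real: z = (-b +/- sqrt(D)) / (2a) = (0.669 +/- 0.153496) / (0.212).
  z_1 = (0.669 + 0.153496) / (0.212) = 3.8797,   |z_1| = 3.8797.
  z_2 = (0.669 - 0.153496) / (0.212) = 2.4316,   |z_2| = 2.4316.
Moduli of all roots: 3.8797, 2.4316.
All moduli strictly greater than 1? Yes.
Verdict: Stationary.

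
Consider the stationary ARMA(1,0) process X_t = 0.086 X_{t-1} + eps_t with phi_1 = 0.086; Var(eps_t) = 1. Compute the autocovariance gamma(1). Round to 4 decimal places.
\gamma(1) = 0.0866

Multiply the model equation by X_{t-k} and take expectations. With theta_0 = psi_0 = 1 and psi_j the MA(infinity) weights, this gives
  gamma(k) - sum_i phi_i gamma(k-i) = c_k,
  c_k = sigma^2 * sum_{j=k..q} theta_j psi_{j-k}   (c_k = 0 for k > q),
using gamma(-m) = gamma(m).
Pure AR (q = 0): c_0 = sigma^2 = 1, c_k = 0 for k >= 1.
Equations for k = 0 and k = 1 (AR order 1):
  gamma(0) = phi_1 gamma(1) + c_0
  gamma(1) = phi_1 gamma(0) + c_1
Substituting the second into the first: gamma(0) (1 - phi_1^2) = c_0 + phi_1 c_1, so
  gamma(0) = c_0 / (1 - phi_1^2) = 1 / (1 - (0.086)^2) = 1 / 0.992604 = 1.007451.
  gamma(1) = phi_1 gamma(0) = (0.086)(1.007451) = 0.086641.
Therefore gamma(1) = 0.0866 (to 4 decimal places).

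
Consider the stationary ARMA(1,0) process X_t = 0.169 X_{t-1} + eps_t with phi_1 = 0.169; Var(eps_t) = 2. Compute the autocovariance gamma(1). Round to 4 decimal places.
\gamma(1) = 0.3479

Multiply the model equation by X_{t-k} and take expectations. With theta_0 = psi_0 = 1 and psi_j the MA(infinity) weights, this gives
  gamma(k) - sum_i phi_i gamma(k-i) = c_k,
  c_k = sigma^2 * sum_{j=k..q} theta_j psi_{j-k}   (c_k = 0 for k > q),
using gamma(-m) = gamma(m).
Pure AR (q = 0): c_0 = sigma^2 = 2, c_k = 0 for k >= 1.
Equations for k = 0 and k = 1 (AR order 1):
  gamma(0) = phi_1 gamma(1) + c_0
  gamma(1) = phi_1 gamma(0) + c_1
Substituting the second into the first: gamma(0) (1 - phi_1^2) = c_0 + phi_1 c_1, so
  gamma(0) = c_0 / (1 - phi_1^2) = 2 / (1 - (0.169)^2) = 2 / 0.971439 = 2.058801.
  gamma(1) = phi_1 gamma(0) = (0.169)(2.058801) = 0.347937.
Therefore gamma(1) = 0.3479 (to 4 decimal places).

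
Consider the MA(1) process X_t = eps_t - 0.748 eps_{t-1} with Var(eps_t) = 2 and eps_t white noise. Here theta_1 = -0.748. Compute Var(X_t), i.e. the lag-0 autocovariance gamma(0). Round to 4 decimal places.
\gamma(0) = 3.1190

For an MA(q) process X_t = eps_t + sum_i theta_i eps_{t-i} with
Var(eps_t) = sigma^2, the variance is
  gamma(0) = sigma^2 * (1 + sum_i theta_i^2).
  sum_i theta_i^2 = (-0.748)^2 = 0.559504.
  gamma(0) = 2 * (1 + 0.559504) = 2 * 1.559504 = 3.119008, which rounds to 3.1190.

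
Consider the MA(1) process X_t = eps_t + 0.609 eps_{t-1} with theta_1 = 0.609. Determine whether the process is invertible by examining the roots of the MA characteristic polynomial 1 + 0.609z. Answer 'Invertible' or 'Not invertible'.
\text{Invertible}

The MA(q) characteristic polynomial is P(z) = 1 + 0.609z.
Invertibility requires all roots to lie outside the unit circle, i.e. |z| > 1 for every root.
This is linear in z: 1 + (0.609) z = 0  =>  z = -1/(0.609) = -1.642036,  |z| = 1.642036.
Moduli of all roots: 1.6420.
All moduli strictly greater than 1? Yes.
Verdict: Invertible.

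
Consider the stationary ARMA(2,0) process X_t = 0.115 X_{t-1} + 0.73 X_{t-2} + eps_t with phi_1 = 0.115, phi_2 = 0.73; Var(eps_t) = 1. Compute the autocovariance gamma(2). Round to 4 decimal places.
\gamma(2) = 2.0373

Multiply the model equation by X_{t-k} and take expectations. With theta_0 = psi_0 = 1 and psi_j the MA(infinity) weights, this gives
  gamma(k) - sum_i phi_i gamma(k-i) = c_k,
  c_k = sigma^2 * sum_{j=k..q} theta_j psi_{j-k}   (c_k = 0 for k > q),
using gamma(-m) = gamma(m).
Pure AR (q = 0): c_0 = sigma^2 = 1, c_k = 0 for k >= 1.
Equations for k = 0, 1, 2 (AR order 2, c_2 = 0):
  (E0) gamma(0) = phi_1 gamma(1) + phi_2 gamma(2) + c_0
  (E1) gamma(1) = phi_1 gamma(0) + phi_2 gamma(1) + c_1
  (E2) gamma(2) = phi_1 gamma(1) + phi_2 gamma(0)
From (E1): gamma(1) = A gamma(0) + B with
  A = phi_1 / (1 - phi_2) = 0.115 / 0.27 = 0.425926,   B = c_1 / (1 - phi_2) = 0 / 0.27 = 0.
Insert (E2) into (E0): gamma(0) (1 - phi_2^2) = phi_1 (1 + phi_2) gamma(1) + c_0.
  phi_1 (1 + phi_2) = (0.115)(1.73) = 0.19895,   1 - phi_2^2 = 0.4671.
Replace gamma(1) by A gamma(0) + B and collect gamma(0):
  gamma(0) [0.4671 - (0.19895)(0.425926)] = c_0 = 1
  gamma(0) * 0.382362 = 1
  gamma(0) = 1 / 0.382362 = 2.615322.
  gamma(1) = A gamma(0) = (0.425926)(2.615322) = 1.113934.
  gamma(2) = phi_1 gamma(1) + phi_2 gamma(0) = (0.115)(1.113934) + (0.73)(2.615322) = 2.037288.
Therefore gamma(2) = 2.0373 (to 4 decimal places).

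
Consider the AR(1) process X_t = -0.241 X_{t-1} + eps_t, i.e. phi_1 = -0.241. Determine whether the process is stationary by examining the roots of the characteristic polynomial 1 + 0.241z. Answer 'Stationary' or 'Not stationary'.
\text{Stationary}

The AR(p) characteristic polynomial is P(z) = 1 + 0.241z.
Stationarity requires all roots to lie outside the unit circle, i.e. |z| > 1 for every root.
This is linear in z: 1 + (0.241) z = 0  =>  z = -1/(0.241) = -4.149378,  |z| = 4.149378.
Moduli of all roots: 4.1494.
All moduli strictly greater than 1? Yes.
Verdict: Stationary.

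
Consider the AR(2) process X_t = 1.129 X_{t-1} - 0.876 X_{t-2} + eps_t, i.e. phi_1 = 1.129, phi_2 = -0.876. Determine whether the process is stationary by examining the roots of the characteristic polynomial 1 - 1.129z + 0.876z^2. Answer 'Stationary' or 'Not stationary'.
\text{Stationary}

The AR(p) characteristic polynomial is P(z) = 1 - 1.129z + 0.876z^2.
Stationarity requires all roots to lie outside the unit circle, i.e. |z| > 1 for every root.
Set 1 + (-1.129) z + (0.876) z^2 = 0, i.e. a z^2 + b z + c = 0 with a = 0.876, b = -1.129, c = 1.
Discriminant D = b^2 - 4ac = (-1.129)^2 - 4*(0.876)*1 = 1.274641 - (3.504) = -2.229359.
D < 0, so the roots are the complex-conjugate pair z = (-b +/- i sqrt(-D)) / (2a) = 0.6444 +/- 0.8522i.
For a conjugate pair |z|^2 = z * conj(z) = (product of roots) = c/a = 1/(0.876) = 1.141553, so |z| = sqrt(1.141553) = 1.0684 for both roots.
Moduli of all roots: 1.0684, 1.0684.
All moduli strictly greater than 1? Yes.
Verdict: Stationary.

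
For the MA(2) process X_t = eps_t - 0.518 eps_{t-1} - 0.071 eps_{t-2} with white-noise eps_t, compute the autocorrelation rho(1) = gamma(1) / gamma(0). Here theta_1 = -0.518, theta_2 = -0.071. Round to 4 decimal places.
\rho(1) = -0.3779

For an MA(q) process with theta_0 = 1, the autocovariance is
  gamma(k) = sigma^2 * sum_{i=0..q-k} theta_i * theta_{i+k},
and rho(k) = gamma(k) / gamma(0). Sigma^2 cancels.
  numerator   = (1)*(-0.518) + (-0.518)*(-0.071) = -0.481222.
  denominator = (1)^2 + (-0.518)^2 + (-0.071)^2 = 1.273365.
  rho(1) = -0.481222 / 1.273365 = -0.3779.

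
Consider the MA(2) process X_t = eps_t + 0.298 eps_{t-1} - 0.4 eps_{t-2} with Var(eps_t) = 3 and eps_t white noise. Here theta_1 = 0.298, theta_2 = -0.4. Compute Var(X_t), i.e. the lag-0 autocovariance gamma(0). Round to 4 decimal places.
\gamma(0) = 3.7464

For an MA(q) process X_t = eps_t + sum_i theta_i eps_{t-i} with
Var(eps_t) = sigma^2, the variance is
  gamma(0) = sigma^2 * (1 + sum_i theta_i^2).
  sum_i theta_i^2 = (0.298)^2 + (-0.4)^2 = 0.088804 + 0.16 = 0.248804.
  gamma(0) = 3 * (1 + 0.248804) = 3 * 1.248804 = 3.746412, which rounds to 3.7464.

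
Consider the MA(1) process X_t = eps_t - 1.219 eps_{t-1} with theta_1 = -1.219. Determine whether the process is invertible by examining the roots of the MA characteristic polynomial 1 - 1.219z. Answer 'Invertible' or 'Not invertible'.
\text{Not invertible}

The MA(q) characteristic polynomial is P(z) = 1 - 1.219z.
Invertibility requires all roots to lie outside the unit circle, i.e. |z| > 1 for every root.
This is linear in z: 1 + (-1.219) z = 0  =>  z = -1/(-1.219) = 0.820345,  |z| = 0.820345.
Moduli of all roots: 0.8203.
All moduli strictly greater than 1? No.
Verdict: Not invertible.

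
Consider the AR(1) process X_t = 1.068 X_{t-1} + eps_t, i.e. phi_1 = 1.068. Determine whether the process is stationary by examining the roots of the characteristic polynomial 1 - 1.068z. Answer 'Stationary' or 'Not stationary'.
\text{Not stationary}

The AR(p) characteristic polynomial is P(z) = 1 - 1.068z.
Stationarity requires all roots to lie outside the unit circle, i.e. |z| > 1 for every root.
This is linear in z: 1 + (-1.068) z = 0  =>  z = -1/(-1.068) = 0.93633,  |z| = 0.93633.
Moduli of all roots: 0.9363.
All moduli strictly greater than 1? No.
Verdict: Not stationary.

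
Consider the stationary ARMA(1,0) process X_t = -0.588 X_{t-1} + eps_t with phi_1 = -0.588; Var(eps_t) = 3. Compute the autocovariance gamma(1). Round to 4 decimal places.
\gamma(1) = -2.6962

Multiply the model equation by X_{t-k} and take expectations. With theta_0 = psi_0 = 1 and psi_j the MA(infinity) weights, this gives
  gamma(k) - sum_i phi_i gamma(k-i) = c_k,
  c_k = sigma^2 * sum_{j=k..q} theta_j psi_{j-k}   (c_k = 0 for k > q),
using gamma(-m) = gamma(m).
Pure AR (q = 0): c_0 = sigma^2 = 3, c_k = 0 for k >= 1.
Equations for k = 0 and k = 1 (AR order 1):
  gamma(0) = phi_1 gamma(1) + c_0
  gamma(1) = phi_1 gamma(0) + c_1
Substituting the second into the first: gamma(0) (1 - phi_1^2) = c_0 + phi_1 c_1, so
  gamma(0) = c_0 / (1 - phi_1^2) = 3 / (1 - (-0.588)^2) = 3 / 0.654256 = 4.585361.
  gamma(1) = phi_1 gamma(0) = (-0.588)(4.585361) = -2.696192.
Therefore gamma(1) = -2.6962 (to 4 decimal places).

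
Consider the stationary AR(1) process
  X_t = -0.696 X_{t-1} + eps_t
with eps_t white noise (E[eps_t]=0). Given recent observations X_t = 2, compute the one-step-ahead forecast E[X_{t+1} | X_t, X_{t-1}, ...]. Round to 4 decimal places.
E[X_{t+1} \mid \mathcal F_t] = -1.3920

For an AR(p) model X_t = c + sum_i phi_i X_{t-i} + eps_t, the
one-step-ahead conditional mean is
  E[X_{t+1} | X_t, ...] = c + sum_i phi_i X_{t+1-i}.
Substitute known values:
  E[X_{t+1} | ...] = (-0.696) * (2)
                   = -1.3920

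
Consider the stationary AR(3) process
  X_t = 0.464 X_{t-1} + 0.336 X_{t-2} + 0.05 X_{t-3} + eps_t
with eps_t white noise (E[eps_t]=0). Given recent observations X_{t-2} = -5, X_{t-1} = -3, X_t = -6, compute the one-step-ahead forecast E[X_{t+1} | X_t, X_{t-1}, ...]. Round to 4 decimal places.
E[X_{t+1} \mid \mathcal F_t] = -4.0420

For an AR(p) model X_t = c + sum_i phi_i X_{t-i} + eps_t, the
one-step-ahead conditional mean is
  E[X_{t+1} | X_t, ...] = c + sum_i phi_i X_{t+1-i}.
Substitute known values:
  E[X_{t+1} | ...] = (0.464) * (-6) + (0.336) * (-3) + (0.05) * (-5)
                   = -4.0420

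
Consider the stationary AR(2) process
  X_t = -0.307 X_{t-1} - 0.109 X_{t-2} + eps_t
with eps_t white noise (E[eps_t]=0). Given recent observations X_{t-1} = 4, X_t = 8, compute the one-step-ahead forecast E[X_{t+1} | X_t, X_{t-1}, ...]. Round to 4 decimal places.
E[X_{t+1} \mid \mathcal F_t] = -2.8920

For an AR(p) model X_t = c + sum_i phi_i X_{t-i} + eps_t, the
one-step-ahead conditional mean is
  E[X_{t+1} | X_t, ...] = c + sum_i phi_i X_{t+1-i}.
Substitute known values:
  E[X_{t+1} | ...] = (-0.307) * (8) + (-0.109) * (4)
                   = -2.8920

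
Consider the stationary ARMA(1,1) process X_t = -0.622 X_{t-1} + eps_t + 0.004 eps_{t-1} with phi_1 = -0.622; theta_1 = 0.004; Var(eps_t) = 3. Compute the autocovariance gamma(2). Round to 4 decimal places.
\gamma(2) = 1.8762

Multiply the model equation by X_{t-k} and take expectations. With theta_0 = psi_0 = 1 and psi_j the MA(infinity) weights, this gives
  gamma(k) - sum_i phi_i gamma(k-i) = c_k,
  c_k = sigma^2 * sum_{j=k..q} theta_j psi_{j-k}   (c_k = 0 for k > q),
using gamma(-m) = gamma(m).
psi-weights needed (psi_j = theta_j + sum_i phi_i psi_{j-i}):
  psi_1 = theta_1 + phi_1 = 0.004 + (-0.622) = -0.618
Right-hand sides:
  c_0 = sigma^2 (1 + theta_1 psi_1) = 3 * (1 + (0.004)(-0.618)) = 3 * 0.997528 = 2.992584
  c_1 = sigma^2 theta_1 = 3 * (0.004) = 0.012
  c_2 = 0
Equations for k = 0 and k = 1 (AR order 1):
  gamma(0) = phi_1 gamma(1) + c_0
  gamma(1) = phi_1 gamma(0) + c_1
Substituting the second into the first: gamma(0) (1 - phi_1^2) = c_0 + phi_1 c_1, so
  gamma(0) = (c_0 + phi_1 c_1) / (1 - phi_1^2) = (2.992584 + (-0.622)(0.012)) / (1 - (-0.622)^2) = 2.98512 / 0.613116 = 4.868769.
  gamma(1) = phi_1 gamma(0) + c_1 = (-0.622)(4.868769) + (0.012) = -3.016374.
For k = 2 (> q): gamma(2) = phi_1 gamma(1) = (-0.622)(-3.016374) = 1.876185.
Therefore gamma(2) = 1.8762 (to 4 decimal places).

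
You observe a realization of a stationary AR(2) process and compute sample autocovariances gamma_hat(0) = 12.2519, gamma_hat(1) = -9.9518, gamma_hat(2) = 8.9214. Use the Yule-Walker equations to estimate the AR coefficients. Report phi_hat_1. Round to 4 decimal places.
\hat\phi_{1} = -0.6490

The Yule-Walker equations for an AR(p) process read, in matrix form,
  Gamma_p phi = r_p,   with   (Gamma_p)_{ij} = gamma(|i - j|),
                       (r_p)_i = gamma(i),   i,j = 1..p.
Substitute the sample gammas (Toeplitz matrix and right-hand side of size 2):
  Gamma_p = [[12.2519, -9.9518], [-9.9518, 12.2519]]
  r_p     = [-9.9518, 8.9214]
Written out:
  12.2519 phi_1 - 9.9518 phi_2 = -9.9518
  -9.9518 phi_1 + 12.2519 phi_2 = 8.9214
Solve by Cramer's rule:
  det = gamma(0)^2 - gamma(1)^2 = (12.2519)^2 - (-9.9518)^2 = 150.10905361 - 99.03832324 = 51.07073037
  phi_hat_1 = [gamma(1) gamma(0) - gamma(1) gamma(2)] / det = [(-9.9518)(12.2519) - (-9.9518)(8.9214)] / 51.07073037 = -33.1444699 / 51.07073037 = -0.649
  phi_hat_2 = [gamma(0) gamma(2) - gamma(1)^2] / det = [(12.2519)(8.9214) - (-9.9518)^2] / 51.07073037 = 10.26577742 / 51.07073037 = 0.201
So phi_hat = [-0.6490, 0.2010].
Therefore phi_hat_1 = -0.6490.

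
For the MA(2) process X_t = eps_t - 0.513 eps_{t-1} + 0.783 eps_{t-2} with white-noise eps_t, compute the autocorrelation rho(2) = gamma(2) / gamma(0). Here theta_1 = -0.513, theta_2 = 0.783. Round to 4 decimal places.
\rho(2) = 0.4173

For an MA(q) process with theta_0 = 1, the autocovariance is
  gamma(k) = sigma^2 * sum_{i=0..q-k} theta_i * theta_{i+k},
and rho(k) = gamma(k) / gamma(0). Sigma^2 cancels.
  numerator   = (1)*(0.783) = 0.783.
  denominator = (1)^2 + (-0.513)^2 + (0.783)^2 = 1.876258.
  rho(2) = 0.783 / 1.876258 = 0.4173.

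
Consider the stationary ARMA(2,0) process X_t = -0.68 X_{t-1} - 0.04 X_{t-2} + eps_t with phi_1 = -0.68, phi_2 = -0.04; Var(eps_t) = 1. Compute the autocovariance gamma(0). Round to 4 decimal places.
\gamma(0) = 1.7496

Multiply the model equation by X_{t-k} and take expectations. With theta_0 = psi_0 = 1 and psi_j the MA(infinity) weights, this gives
  gamma(k) - sum_i phi_i gamma(k-i) = c_k,
  c_k = sigma^2 * sum_{j=k..q} theta_j psi_{j-k}   (c_k = 0 for k > q),
using gamma(-m) = gamma(m).
Pure AR (q = 0): c_0 = sigma^2 = 1, c_k = 0 for k >= 1.
Equations for k = 0, 1, 2 (AR order 2, c_2 = 0):
  (E0) gamma(0) = phi_1 gamma(1) + phi_2 gamma(2) + c_0
  (E1) gamma(1) = phi_1 gamma(0) + phi_2 gamma(1) + c_1
  (E2) gamma(2) = phi_1 gamma(1) + phi_2 gamma(0)
From (E1): gamma(1) = A gamma(0) + B with
  A = phi_1 / (1 - phi_2) = -0.68 / 1.04 = -0.653846,   B = c_1 / (1 - phi_2) = 0 / 1.04 = 0.
Insert (E2) into (E0): gamma(0) (1 - phi_2^2) = phi_1 (1 + phi_2) gamma(1) + c_0.
  phi_1 (1 + phi_2) = (-0.68)(0.96) = -0.6528,   1 - phi_2^2 = 0.9984.
Replace gamma(1) by A gamma(0) + B and collect gamma(0):
  gamma(0) [0.9984 - (-0.6528)(-0.653846)] = c_0 = 1
  gamma(0) * 0.571569 = 1
  gamma(0) = 1 / 0.571569 = 1.749569.
Therefore gamma(0) = 1.7496 (to 4 decimal places).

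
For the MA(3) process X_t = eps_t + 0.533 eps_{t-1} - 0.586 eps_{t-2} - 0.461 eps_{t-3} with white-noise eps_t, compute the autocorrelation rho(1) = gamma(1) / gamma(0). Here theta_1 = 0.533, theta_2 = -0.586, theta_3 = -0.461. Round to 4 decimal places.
\rho(1) = 0.2667

For an MA(q) process with theta_0 = 1, the autocovariance is
  gamma(k) = sigma^2 * sum_{i=0..q-k} theta_i * theta_{i+k},
and rho(k) = gamma(k) / gamma(0). Sigma^2 cancels.
  numerator   = (1)*(0.533) + (0.533)*(-0.586) + (-0.586)*(-0.461) = 0.490808.
  denominator = (1)^2 + (0.533)^2 + (-0.586)^2 + (-0.461)^2 = 1.840006.
  rho(1) = 0.490808 / 1.840006 = 0.2667.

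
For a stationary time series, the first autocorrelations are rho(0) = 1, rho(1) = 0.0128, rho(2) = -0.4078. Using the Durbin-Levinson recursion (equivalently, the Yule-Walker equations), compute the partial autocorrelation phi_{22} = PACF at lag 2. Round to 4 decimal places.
\phi_{22} = -0.4080

The PACF at lag k is phi_{kk}, the last component of the solution
to the Yule-Walker system G_k phi = r_k where
  (G_k)_{ij} = rho(|i - j|), (r_k)_i = rho(i), i,j = 1..k.
Equivalently, Durbin-Levinson gives phi_{kk} iteratively:
  phi_{11} = rho(1)
  phi_{kk} = [rho(k) - sum_{j=1..k-1} phi_{k-1,j} rho(k-j)]
            / [1 - sum_{j=1..k-1} phi_{k-1,j} rho(j)],
  phi_{k,j} = phi_{k-1,j} - phi_{kk} phi_{k-1,k-j},  j = 1..k-1.
Step k = 1:
  phi_11 = rho(1) = 0.0128.
Step k = 2:
  phi_22 = [rho(2) - phi_11 rho(1)] / [1 - phi_11 rho(1)] = [-0.4078 - (0.0128)(0.0128)] / [1 - (0.0128)(0.0128)]
         = -0.40796384 / 0.99983616 = -0.408.
Therefore phi_{22} = -0.4080.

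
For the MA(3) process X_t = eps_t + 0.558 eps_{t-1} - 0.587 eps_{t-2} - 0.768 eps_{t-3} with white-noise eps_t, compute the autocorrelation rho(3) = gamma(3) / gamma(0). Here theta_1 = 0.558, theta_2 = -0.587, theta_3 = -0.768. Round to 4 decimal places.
\rho(3) = -0.3420

For an MA(q) process with theta_0 = 1, the autocovariance is
  gamma(k) = sigma^2 * sum_{i=0..q-k} theta_i * theta_{i+k},
and rho(k) = gamma(k) / gamma(0). Sigma^2 cancels.
  numerator   = (1)*(-0.768) = -0.768.
  denominator = (1)^2 + (0.558)^2 + (-0.587)^2 + (-0.768)^2 = 2.245757.
  rho(3) = -0.768 / 2.245757 = -0.3420.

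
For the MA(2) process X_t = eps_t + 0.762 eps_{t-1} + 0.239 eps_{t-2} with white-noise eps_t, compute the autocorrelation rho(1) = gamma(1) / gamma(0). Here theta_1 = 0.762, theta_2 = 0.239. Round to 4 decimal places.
\rho(1) = 0.5765

For an MA(q) process with theta_0 = 1, the autocovariance is
  gamma(k) = sigma^2 * sum_{i=0..q-k} theta_i * theta_{i+k},
and rho(k) = gamma(k) / gamma(0). Sigma^2 cancels.
  numerator   = (1)*(0.762) + (0.762)*(0.239) = 0.944118.
  denominator = (1)^2 + (0.762)^2 + (0.239)^2 = 1.637765.
  rho(1) = 0.944118 / 1.637765 = 0.5765.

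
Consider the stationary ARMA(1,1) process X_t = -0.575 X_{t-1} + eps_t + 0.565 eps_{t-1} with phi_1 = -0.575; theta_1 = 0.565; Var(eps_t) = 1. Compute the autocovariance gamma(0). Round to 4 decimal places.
\gamma(0) = 1.0001

Multiply the model equation by X_{t-k} and take expectations. With theta_0 = psi_0 = 1 and psi_j the MA(infinity) weights, this gives
  gamma(k) - sum_i phi_i gamma(k-i) = c_k,
  c_k = sigma^2 * sum_{j=k..q} theta_j psi_{j-k}   (c_k = 0 for k > q),
using gamma(-m) = gamma(m).
psi-weights needed (psi_j = theta_j + sum_i phi_i psi_{j-i}):
  psi_1 = theta_1 + phi_1 = 0.565 + (-0.575) = -0.01
Right-hand sides:
  c_0 = sigma^2 (1 + theta_1 psi_1) = 1 * (1 + (0.565)(-0.01)) = 1 * 0.99435 = 0.99435
  c_1 = sigma^2 theta_1 = 1 * (0.565) = 0.565
  c_2 = 0
Equations for k = 0 and k = 1 (AR order 1):
  gamma(0) = phi_1 gamma(1) + c_0
  gamma(1) = phi_1 gamma(0) + c_1
Substituting the second into the first: gamma(0) (1 - phi_1^2) = c_0 + phi_1 c_1, so
  gamma(0) = (c_0 + phi_1 c_1) / (1 - phi_1^2) = (0.99435 + (-0.575)(0.565)) / (1 - (-0.575)^2) = 0.669475 / 0.669375 = 1.000149.
Therefore gamma(0) = 1.0001 (to 4 decimal places).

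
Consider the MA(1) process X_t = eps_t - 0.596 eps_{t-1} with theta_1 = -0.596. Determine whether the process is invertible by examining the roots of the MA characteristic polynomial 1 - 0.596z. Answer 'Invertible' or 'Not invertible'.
\text{Invertible}

The MA(q) characteristic polynomial is P(z) = 1 - 0.596z.
Invertibility requires all roots to lie outside the unit circle, i.e. |z| > 1 for every root.
This is linear in z: 1 + (-0.596) z = 0  =>  z = -1/(-0.596) = 1.677852,  |z| = 1.677852.
Moduli of all roots: 1.6779.
All moduli strictly greater than 1? Yes.
Verdict: Invertible.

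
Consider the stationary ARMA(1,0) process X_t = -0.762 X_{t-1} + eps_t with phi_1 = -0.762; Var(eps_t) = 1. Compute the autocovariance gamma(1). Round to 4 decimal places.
\gamma(1) = -1.8171

Multiply the model equation by X_{t-k} and take expectations. With theta_0 = psi_0 = 1 and psi_j the MA(infinity) weights, this gives
  gamma(k) - sum_i phi_i gamma(k-i) = c_k,
  c_k = sigma^2 * sum_{j=k..q} theta_j psi_{j-k}   (c_k = 0 for k > q),
using gamma(-m) = gamma(m).
Pure AR (q = 0): c_0 = sigma^2 = 1, c_k = 0 for k >= 1.
Equations for k = 0 and k = 1 (AR order 1):
  gamma(0) = phi_1 gamma(1) + c_0
  gamma(1) = phi_1 gamma(0) + c_1
Substituting the second into the first: gamma(0) (1 - phi_1^2) = c_0 + phi_1 c_1, so
  gamma(0) = c_0 / (1 - phi_1^2) = 1 / (1 - (-0.762)^2) = 1 / 0.419356 = 2.384609.
  gamma(1) = phi_1 gamma(0) = (-0.762)(2.384609) = -1.817072.
Therefore gamma(1) = -1.8171 (to 4 decimal places).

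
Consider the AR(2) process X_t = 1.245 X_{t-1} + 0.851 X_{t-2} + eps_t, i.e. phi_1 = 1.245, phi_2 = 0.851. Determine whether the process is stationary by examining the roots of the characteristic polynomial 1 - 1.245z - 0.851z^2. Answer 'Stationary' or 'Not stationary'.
\text{Not stationary}

The AR(p) characteristic polynomial is P(z) = 1 - 1.245z - 0.851z^2.
Stationarity requires all roots to lie outside the unit circle, i.e. |z| > 1 for every root.
Set 1 + (-1.245) z + (-0.851) z^2 = 0, i.e. a z^2 + b z + c = 0 with a = -0.851, b = -1.245, c = 1.
Discriminant D = b^2 - 4ac = (-1.245)^2 - 4*(-0.851)*1 = 1.550025 - (-3.404) = 4.954025.
D >= 0, so the roots are real: z = (-b +/- sqrt(D)) / (2a) = (1.245 +/- 2.225764) / (-1.702).
  z_1 = (1.245 + 2.225764) / (-1.702) = -2.0392,   |z_1| = 2.0392.
  z_2 = (1.245 - 2.225764) / (-1.702) = 0.5762,   |z_2| = 0.5762.
Moduli of all roots: 2.0392, 0.5762.
All moduli strictly greater than 1? No.
Verdict: Not stationary.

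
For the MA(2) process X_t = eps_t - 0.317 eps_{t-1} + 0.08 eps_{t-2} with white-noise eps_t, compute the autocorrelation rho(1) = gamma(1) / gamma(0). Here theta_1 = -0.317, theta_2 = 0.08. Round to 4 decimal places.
\rho(1) = -0.3093

For an MA(q) process with theta_0 = 1, the autocovariance is
  gamma(k) = sigma^2 * sum_{i=0..q-k} theta_i * theta_{i+k},
and rho(k) = gamma(k) / gamma(0). Sigma^2 cancels.
  numerator   = (1)*(-0.317) + (-0.317)*(0.08) = -0.34236.
  denominator = (1)^2 + (-0.317)^2 + (0.08)^2 = 1.106889.
  rho(1) = -0.34236 / 1.106889 = -0.3093.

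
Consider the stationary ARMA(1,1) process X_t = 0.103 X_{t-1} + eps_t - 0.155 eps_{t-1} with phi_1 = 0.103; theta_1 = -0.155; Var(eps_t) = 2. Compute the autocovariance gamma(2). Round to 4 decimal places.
\gamma(2) = -0.0107

Multiply the model equation by X_{t-k} and take expectations. With theta_0 = psi_0 = 1 and psi_j the MA(infinity) weights, this gives
  gamma(k) - sum_i phi_i gamma(k-i) = c_k,
  c_k = sigma^2 * sum_{j=k..q} theta_j psi_{j-k}   (c_k = 0 for k > q),
using gamma(-m) = gamma(m).
psi-weights needed (psi_j = theta_j + sum_i phi_i psi_{j-i}):
  psi_1 = theta_1 + phi_1 = -0.155 + (0.103) = -0.052
Right-hand sides:
  c_0 = sigma^2 (1 + theta_1 psi_1) = 2 * (1 + (-0.155)(-0.052)) = 2 * 1.00806 = 2.01612
  c_1 = sigma^2 theta_1 = 2 * (-0.155) = -0.31
  c_2 = 0
Equations for k = 0 and k = 1 (AR order 1):
  gamma(0) = phi_1 gamma(1) + c_0
  gamma(1) = phi_1 gamma(0) + c_1
Substituting the second into the first: gamma(0) (1 - phi_1^2) = c_0 + phi_1 c_1, so
  gamma(0) = (c_0 + phi_1 c_1) / (1 - phi_1^2) = (2.01612 + (0.103)(-0.31)) / (1 - (0.103)^2) = 1.98419 / 0.989391 = 2.005466.
  gamma(1) = phi_1 gamma(0) + c_1 = (0.103)(2.005466) + (-0.31) = -0.103437.
For k = 2 (> q): gamma(2) = phi_1 gamma(1) = (0.103)(-0.103437) = -0.010654.
Therefore gamma(2) = -0.0107 (to 4 decimal places).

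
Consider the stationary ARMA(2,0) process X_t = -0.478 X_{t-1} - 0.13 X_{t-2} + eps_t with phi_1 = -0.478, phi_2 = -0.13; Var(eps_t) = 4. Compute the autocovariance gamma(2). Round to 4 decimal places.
\gamma(2) = 0.3578

Multiply the model equation by X_{t-k} and take expectations. With theta_0 = psi_0 = 1 and psi_j the MA(infinity) weights, this gives
  gamma(k) - sum_i phi_i gamma(k-i) = c_k,
  c_k = sigma^2 * sum_{j=k..q} theta_j psi_{j-k}   (c_k = 0 for k > q),
using gamma(-m) = gamma(m).
Pure AR (q = 0): c_0 = sigma^2 = 4, c_k = 0 for k >= 1.
Equations for k = 0, 1, 2 (AR order 2, c_2 = 0):
  (E0) gamma(0) = phi_1 gamma(1) + phi_2 gamma(2) + c_0
  (E1) gamma(1) = phi_1 gamma(0) + phi_2 gamma(1) + c_1
  (E2) gamma(2) = phi_1 gamma(1) + phi_2 gamma(0)
From (E1): gamma(1) = A gamma(0) + B with
  A = phi_1 / (1 - phi_2) = -0.478 / 1.13 = -0.423009,   B = c_1 / (1 - phi_2) = 0 / 1.13 = 0.
Insert (E2) into (E0): gamma(0) (1 - phi_2^2) = phi_1 (1 + phi_2) gamma(1) + c_0.
  phi_1 (1 + phi_2) = (-0.478)(0.87) = -0.41586,   1 - phi_2^2 = 0.9831.
Replace gamma(1) by A gamma(0) + B and collect gamma(0):
  gamma(0) [0.9831 - (-0.41586)(-0.423009)] = c_0 = 4
  gamma(0) * 0.807188 = 4
  gamma(0) = 4 / 0.807188 = 4.955478.
  gamma(1) = A gamma(0) = (-0.423009)(4.955478) = -2.096211.
  gamma(2) = phi_1 gamma(1) + phi_2 gamma(0) = (-0.478)(-2.096211) + (-0.13)(4.955478) = 0.357777.
Therefore gamma(2) = 0.3578 (to 4 decimal places).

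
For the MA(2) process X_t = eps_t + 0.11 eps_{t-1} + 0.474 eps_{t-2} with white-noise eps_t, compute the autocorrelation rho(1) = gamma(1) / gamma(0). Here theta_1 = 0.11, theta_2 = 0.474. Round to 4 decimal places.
\rho(1) = 0.1311

For an MA(q) process with theta_0 = 1, the autocovariance is
  gamma(k) = sigma^2 * sum_{i=0..q-k} theta_i * theta_{i+k},
and rho(k) = gamma(k) / gamma(0). Sigma^2 cancels.
  numerator   = (1)*(0.11) + (0.11)*(0.474) = 0.16214.
  denominator = (1)^2 + (0.11)^2 + (0.474)^2 = 1.236776.
  rho(1) = 0.16214 / 1.236776 = 0.1311.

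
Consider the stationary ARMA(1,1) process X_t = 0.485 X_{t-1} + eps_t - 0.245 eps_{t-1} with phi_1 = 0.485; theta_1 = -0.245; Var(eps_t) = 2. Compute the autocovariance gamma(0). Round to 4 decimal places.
\gamma(0) = 2.1506

Multiply the model equation by X_{t-k} and take expectations. With theta_0 = psi_0 = 1 and psi_j the MA(infinity) weights, this gives
  gamma(k) - sum_i phi_i gamma(k-i) = c_k,
  c_k = sigma^2 * sum_{j=k..q} theta_j psi_{j-k}   (c_k = 0 for k > q),
using gamma(-m) = gamma(m).
psi-weights needed (psi_j = theta_j + sum_i phi_i psi_{j-i}):
  psi_1 = theta_1 + phi_1 = -0.245 + (0.485) = 0.24
Right-hand sides:
  c_0 = sigma^2 (1 + theta_1 psi_1) = 2 * (1 + (-0.245)(0.24)) = 2 * 0.9412 = 1.8824
  c_1 = sigma^2 theta_1 = 2 * (-0.245) = -0.49
  c_2 = 0
Equations for k = 0 and k = 1 (AR order 1):
  gamma(0) = phi_1 gamma(1) + c_0
  gamma(1) = phi_1 gamma(0) + c_1
Substituting the second into the first: gamma(0) (1 - phi_1^2) = c_0 + phi_1 c_1, so
  gamma(0) = (c_0 + phi_1 c_1) / (1 - phi_1^2) = (1.8824 + (0.485)(-0.49)) / (1 - (0.485)^2) = 1.64475 / 0.764775 = 2.150633.
Therefore gamma(0) = 2.1506 (to 4 decimal places).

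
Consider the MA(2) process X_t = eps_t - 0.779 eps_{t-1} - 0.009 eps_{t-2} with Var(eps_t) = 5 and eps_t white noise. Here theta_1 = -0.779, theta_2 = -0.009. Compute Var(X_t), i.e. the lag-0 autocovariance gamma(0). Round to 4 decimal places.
\gamma(0) = 8.0346

For an MA(q) process X_t = eps_t + sum_i theta_i eps_{t-i} with
Var(eps_t) = sigma^2, the variance is
  gamma(0) = sigma^2 * (1 + sum_i theta_i^2).
  sum_i theta_i^2 = (-0.779)^2 + (-0.009)^2 = 0.606841 + 0.000081 = 0.606922.
  gamma(0) = 5 * (1 + 0.606922) = 5 * 1.606922 = 8.03461, which rounds to 8.0346.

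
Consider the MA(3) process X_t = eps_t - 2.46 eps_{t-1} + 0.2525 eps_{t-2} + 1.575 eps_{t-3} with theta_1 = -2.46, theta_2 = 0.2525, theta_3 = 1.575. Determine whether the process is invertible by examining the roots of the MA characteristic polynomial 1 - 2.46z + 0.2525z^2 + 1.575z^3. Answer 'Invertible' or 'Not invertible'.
\text{Not invertible}

The MA(q) characteristic polynomial is P(z) = 1 - 2.46z + 0.2525z^2 + 1.575z^3.
Invertibility requires all roots to lie outside the unit circle, i.e. |z| > 1 for every root.
Degree 3: look for a simple real root z0 first, then factor out (1 - z/z0) and solve the remaining quadratic.
Testing z0 = 0.8: P(0.8) = 1 + (-2.46)(0.8) + (0.2525)(0.8)^2 + (1.575)(0.8)^3
  = 1 + (-1.968) + (0.1616) + (0.8064) = 0.  So z_0 = 0.8 is a root, |z_0| = 0.8.
Divide out the factor (1 - 1.25 z) = (1 - z/z0) (since 1/z0 = 1.25):
  P(z) = (1 - 1.25 z)(1 + (-1.21) z + (-1.26) z^2)
  [check: z-coef -1.21 - (1.25) = -2.46; z^2-coef -1.26 - (1.25)(-1.21) = 0.2525; z^3-coef -(1.25)(-1.26) = 1.575.]
Remaining roots from the quadratic factor 1 + (-1.21) z + (-1.26) z^2:
  Set 1 + (-1.21) z + (-1.26) z^2 = 0, i.e. a z^2 + b z + c = 0 with a = -1.26, b = -1.21, c = 1.
  Discriminant D = b^2 - 4ac = (-1.21)^2 - 4*(-1.26)*1 = 1.4641 - (-5.04) = 6.5041.
  D >= 0, so the roots are real: z = (-b +/- sqrt(D)) / (2a) = (1.21 +/- 2.550314) / (-2.52).
    z_1 = (1.21 + 2.550314) / (-2.52) = -1.4922,   |z_1| = 1.4922.
    z_2 = (1.21 - 2.550314) / (-2.52) = 0.5319,   |z_2| = 0.5319.
Moduli of all roots: 0.8000, 1.4922, 0.5319.
All moduli strictly greater than 1? No.
Verdict: Not invertible.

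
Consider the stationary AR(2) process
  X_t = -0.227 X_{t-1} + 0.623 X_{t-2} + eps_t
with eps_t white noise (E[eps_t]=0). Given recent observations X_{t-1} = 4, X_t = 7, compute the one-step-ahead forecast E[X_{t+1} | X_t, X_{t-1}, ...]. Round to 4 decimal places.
E[X_{t+1} \mid \mathcal F_t] = 0.9030

For an AR(p) model X_t = c + sum_i phi_i X_{t-i} + eps_t, the
one-step-ahead conditional mean is
  E[X_{t+1} | X_t, ...] = c + sum_i phi_i X_{t+1-i}.
Substitute known values:
  E[X_{t+1} | ...] = (-0.227) * (7) + (0.623) * (4)
                   = 0.9030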